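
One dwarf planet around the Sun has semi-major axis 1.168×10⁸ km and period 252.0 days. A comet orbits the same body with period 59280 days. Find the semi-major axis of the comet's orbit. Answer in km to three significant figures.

a₂ ≈ 4.45×10⁹ km

Kepler's third law: a³ ∝ T², so a₂ = a₁ (T₂/T₁)^(2/3).
T₂/T₁ = 235.2, (T₂/T₁)^(2/3) = 38.11.
a₂ = 1.168×10⁸ × 38.11 = 4.451×10⁹ km.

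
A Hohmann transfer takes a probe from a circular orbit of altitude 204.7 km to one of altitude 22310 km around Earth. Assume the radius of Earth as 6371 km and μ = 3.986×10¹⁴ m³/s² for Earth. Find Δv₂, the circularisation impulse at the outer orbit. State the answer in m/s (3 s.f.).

Δv ≈ 1450 m/s

r₁ = 6371 + 204.7 = 6575.7 km = 6.5757×10⁶ m.
r₂ = 6371 + 22310 = 28681 km = 2.8681×10⁷ m.
Transfer ellipse a_t = (r₁ + r₂)/2 = 1.763×10⁷ m.
At r₁: circular v_c1 = √(μ/r₁) = 7786 m/s; transfer-perigee v_p = √[μ(2/r₁ − 1/a_t)] = 9931 m/s.
At r₂: circular v_c2 = √(μ/r₂) = 3728 m/s; transfer-apogee v_a = √[μ(2/r₂ − 1/a_t)] = 2277 m/s.
Δv₂ = v_c2 − v_a = 1451 m/s.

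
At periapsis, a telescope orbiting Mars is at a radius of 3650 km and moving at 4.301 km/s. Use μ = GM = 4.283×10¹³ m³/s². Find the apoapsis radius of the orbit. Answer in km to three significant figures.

apoapsis radius ≈ 13600 km

r_p = 3.650×10⁶ m.
Specific energy ε = v²/2 − μ/r = -2.485×10⁶ J/kg, so a = −μ/(2ε) = 8.618×10⁶ m.
The apsides satisfy r_p + r_a = 2a, so the apoapsis radius is 2a − r_p = 1.359×10⁷ m = 13586 km.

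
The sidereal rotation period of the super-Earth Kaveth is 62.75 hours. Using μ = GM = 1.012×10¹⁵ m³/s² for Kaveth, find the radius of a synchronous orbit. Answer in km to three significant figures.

T = 62.75 hours = 2.259×10⁵ s.
A synchronous orbit has period T, so by Kepler's third law a = (μT²/4π²)^(1/3).
μT²/4π² = 1.012×10¹⁵ × (2.259×10⁵)² / 39.48 = 1.308×10²⁴ m³.
a = 1.094×10⁸ m = 1.0937×10⁵ km.

r_sync ≈ 1.09×10⁵ km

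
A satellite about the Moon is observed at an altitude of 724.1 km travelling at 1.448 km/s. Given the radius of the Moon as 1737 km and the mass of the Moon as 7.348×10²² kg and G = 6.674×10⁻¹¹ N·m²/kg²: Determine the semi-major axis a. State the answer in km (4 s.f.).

μ = GM = 6.674×10⁻¹¹ × 7.348×10²² = 4.904×10¹² m³/s².
r = 1737 + 724.1 = 2461.1 km = 2.461×10⁶ m.
Vis-viva rearranged: 1/a = 2/r − v²/μ = 8.126×10⁻⁷ − 4.275×10⁻⁷ = 3.851×10⁻⁷ m⁻¹.
a = 2.597×10⁶ m = 2596.7 km.

a ≈ 2597 km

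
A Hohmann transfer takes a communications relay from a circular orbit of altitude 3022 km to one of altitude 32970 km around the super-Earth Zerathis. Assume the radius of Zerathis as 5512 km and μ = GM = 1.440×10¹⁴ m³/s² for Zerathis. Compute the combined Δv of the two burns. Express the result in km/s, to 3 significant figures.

Δv_total ≈ 1.92 km/s

r₁ = 5512 + 3022 = 8534.0 km = 8.5340×10⁶ m.
r₂ = 5512 + 32970 = 38482 km = 3.8482×10⁷ m.
Transfer ellipse a_t = (r₁ + r₂)/2 = 2.351×10⁷ m.
At r₁: circular v_c1 = √(μ/r₁) = 4108 m/s; transfer-periapsis v_p = √[μ(2/r₁ − 1/a_t)] = 5256 m/s.
Δv₁ = v_p − v_c1 = 1148 m/s.
At r₂: circular v_c2 = √(μ/r₂) = 1934 m/s; transfer-apoapsis v_a = √[μ(2/r₂ − 1/a_t)] = 1166 m/s.
Δv₂ = v_c2 − v_a = 768.9 m/s.
Total Δv = Δv₁ + Δv₂ = 1917 m/s = 1.917 km/s.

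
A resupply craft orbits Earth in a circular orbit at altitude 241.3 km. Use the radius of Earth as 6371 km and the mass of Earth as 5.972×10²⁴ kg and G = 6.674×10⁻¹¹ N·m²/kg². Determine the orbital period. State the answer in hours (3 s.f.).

μ = GM = 6.674×10⁻¹¹ × 5.972×10²⁴ = 3.986×10¹⁴ m³/s².
r = 6371 + 241.3 = 6612.3 km = 6.6123×10⁶ m.
Kepler's third law: T = 2π√(r³/μ) = 2π√((6.612×10⁶)³ / 3.986×10¹⁴).
r³/μ = 7.254×10⁵ s², so T = 2π × 8.517×10² = 5.351×10³ s.
Converting: 5.351×10³ s ÷ 3600 = 1.486 hours.

T ≈ 1.49 hours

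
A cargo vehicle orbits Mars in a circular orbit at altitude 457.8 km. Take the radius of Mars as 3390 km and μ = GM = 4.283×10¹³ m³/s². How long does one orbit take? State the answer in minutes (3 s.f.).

T ≈ 121 minutes

r = 3390 + 457.8 = 3847.8 km = 3.8478×10⁶ m.
Kepler's third law: T = 2π√(r³/μ) = 2π√((3.848×10⁶)³ / 4.283×10¹³).
r³/μ = 1.330×10⁶ s², so T = 2π × 1.153×10³ = 7.246×10³ s.
Converting: 7.246×10³ s ÷ 60.00 = 120.8 minutes.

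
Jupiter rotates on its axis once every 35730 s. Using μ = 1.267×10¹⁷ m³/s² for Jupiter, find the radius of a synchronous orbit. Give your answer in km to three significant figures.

r_sync ≈ 1.60×10⁵ km

A synchronous orbit has period T, so by Kepler's third law a = (μT²/4π²)^(1/3).
μT²/4π² = 1.267×10¹⁷ × (3.573×10⁴)² / 39.48 = 4.097×10²⁴ m³.
a = 1.600×10⁸ m = 1.6002×10⁵ km.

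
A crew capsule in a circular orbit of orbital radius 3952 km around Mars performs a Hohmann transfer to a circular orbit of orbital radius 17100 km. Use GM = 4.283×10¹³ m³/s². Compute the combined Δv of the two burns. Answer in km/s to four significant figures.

r₁ = 3952 km = 3.952×10⁶ m.
r₂ = 17100 km = 1.710×10⁷ m.
Transfer ellipse a_t = (r₁ + r₂)/2 = 1.053×10⁷ m.
At r₁: circular v_c1 = √(μ/r₁) = 3292 m/s; transfer-periapsis v_p = √[μ(2/r₁ − 1/a_t)] = 4196 m/s.
Δv₁ = v_p − v_c1 = 903.9 m/s.
At r₂: circular v_c2 = √(μ/r₂) = 1583 m/s; transfer-apoapsis v_a = √[μ(2/r₂ − 1/a_t)] = 969.7 m/s.
Δv₂ = v_c2 − v_a = 612.9 m/s.
Total Δv = Δv₁ + Δv₂ = 1517 m/s = 1.517 km/s.

Δv_total ≈ 1.517 km/s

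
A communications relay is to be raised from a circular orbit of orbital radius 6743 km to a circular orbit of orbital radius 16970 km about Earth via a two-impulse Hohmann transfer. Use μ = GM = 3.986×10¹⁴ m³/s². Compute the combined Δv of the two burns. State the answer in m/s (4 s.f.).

Δv_total ≈ 2701 m/s

r₁ = 6743 km = 6.743×10⁶ m.
r₂ = 16970 km = 1.697×10⁷ m.
Transfer ellipse a_t = (r₁ + r₂)/2 = 1.186×10⁷ m.
At r₁: circular v_c1 = √(μ/r₁) = 7689 m/s; transfer-perigee v_p = √[μ(2/r₁ − 1/a_t)] = 9198 m/s.
Δv₁ = v_p − v_c1 = 1510 m/s.
At r₂: circular v_c2 = √(μ/r₂) = 4846 m/s; transfer-apogee v_a = √[μ(2/r₂ − 1/a_t)] = 3655 m/s.
Δv₂ = v_c2 − v_a = 1192 m/s.
Total Δv = Δv₁ + Δv₂ = 2701 m/s.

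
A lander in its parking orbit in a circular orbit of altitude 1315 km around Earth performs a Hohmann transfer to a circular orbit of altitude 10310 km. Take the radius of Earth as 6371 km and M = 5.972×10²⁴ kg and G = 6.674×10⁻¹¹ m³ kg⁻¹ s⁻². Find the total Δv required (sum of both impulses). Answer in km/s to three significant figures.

μ = GM = 6.674×10⁻¹¹ × 5.972×10²⁴ = 3.986×10¹⁴ m³/s².
r₁ = 6371 + 1315 = 7686.0 km = 7.6860×10⁶ m.
r₂ = 6371 + 10310 = 16681 km = 1.6681×10⁷ m.
Transfer ellipse a_t = (r₁ + r₂)/2 = 1.218×10⁷ m.
At r₁: circular v_c1 = √(μ/r₁) = 7201 m/s; transfer-perigee v_p = √[μ(2/r₁ − 1/a_t)] = 8426 m/s.
Δv₁ = v_p − v_c1 = 1225 m/s.
At r₂: circular v_c2 = √(μ/r₂) = 4888 m/s; transfer-apogee v_a = √[μ(2/r₂ − 1/a_t)] = 3882 m/s.
Δv₂ = v_c2 − v_a = 1006 m/s.
Total Δv = Δv₁ + Δv₂ = 2231 m/s = 2.231 km/s.

Δv_total ≈ 2.23 km/s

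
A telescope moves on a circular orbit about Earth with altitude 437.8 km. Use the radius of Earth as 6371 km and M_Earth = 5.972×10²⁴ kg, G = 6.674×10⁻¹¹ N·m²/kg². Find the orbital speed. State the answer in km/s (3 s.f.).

μ = GM = 6.674×10⁻¹¹ × 5.972×10²⁴ = 3.986×10¹⁴ m³/s².
r = 6371 + 437.8 = 6808.8 km = 6.8088×10⁶ m.
For a circular orbit v = √(μ/r) = √(3.986×10¹⁴ / 6.809×10⁶) = √(5.854×10⁷) = 7651 m/s.
That is 7.651 km/s.

v ≈ 7.65 km/s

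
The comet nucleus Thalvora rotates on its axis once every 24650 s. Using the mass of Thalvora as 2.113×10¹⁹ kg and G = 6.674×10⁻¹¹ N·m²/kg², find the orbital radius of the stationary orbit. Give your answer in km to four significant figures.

μ = GM = 6.674×10⁻¹¹ × 2.113×10¹⁹ = 1.410×10⁹ m³/s².
A synchronous orbit has period T, so by Kepler's third law a = (μT²/4π²)^(1/3).
μT²/4π² = 1.410×10⁹ × (2.465×10⁴)² / 39.48 = 2.171×10¹⁶ m³.
a = 2.789×10⁵ m = 278.95 km.

r_sync ≈ 278.9 km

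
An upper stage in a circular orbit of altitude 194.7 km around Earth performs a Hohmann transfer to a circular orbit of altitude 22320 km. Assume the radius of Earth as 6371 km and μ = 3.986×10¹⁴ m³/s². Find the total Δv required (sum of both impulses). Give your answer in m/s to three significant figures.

r₁ = 6371 + 194.7 = 6565.7 km = 6.5657×10⁶ m.
r₂ = 6371 + 22320 = 28691 km = 2.8691×10⁷ m.
Transfer ellipse a_t = (r₁ + r₂)/2 = 1.763×10⁷ m.
At r₁: circular v_c1 = √(μ/r₁) = 7792 m/s; transfer-perigee v_p = √[μ(2/r₁ − 1/a_t)] = 9940 m/s.
Δv₁ = v_p − v_c1 = 2149 m/s.
At r₂: circular v_c2 = √(μ/r₂) = 3727 m/s; transfer-apogee v_a = √[μ(2/r₂ − 1/a_t)] = 2275 m/s.
Δv₂ = v_c2 − v_a = 1453 m/s.
Total Δv = Δv₁ + Δv₂ = 3601 m/s.

Δv_total ≈ 3600 m/s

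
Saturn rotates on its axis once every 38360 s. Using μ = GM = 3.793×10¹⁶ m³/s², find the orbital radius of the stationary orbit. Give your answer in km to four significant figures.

r_sync ≈ 1.122×10⁵ km

A synchronous orbit has period T, so by Kepler's third law a = (μT²/4π²)^(1/3).
μT²/4π² = 3.793×10¹⁶ × (3.836×10⁴)² / 39.48 = 1.414×10²⁴ m³.
a = 1.122×10⁸ m = 1.1223×10⁵ km.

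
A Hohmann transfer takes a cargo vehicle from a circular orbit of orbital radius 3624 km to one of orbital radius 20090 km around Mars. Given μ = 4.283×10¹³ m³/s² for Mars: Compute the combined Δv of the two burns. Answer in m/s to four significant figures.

r₁ = 3624 km = 3.624×10⁶ m.
r₂ = 20090 km = 2.009×10⁷ m.
Transfer ellipse a_t = (r₁ + r₂)/2 = 1.186×10⁷ m.
At r₁: circular v_c1 = √(μ/r₁) = 3438 m/s; transfer-periapsis v_p = √[μ(2/r₁ − 1/a_t)] = 4475 m/s.
Δv₁ = v_p − v_c1 = 1037 m/s.
At r₂: circular v_c2 = √(μ/r₂) = 1460 m/s; transfer-apoapsis v_a = √[μ(2/r₂ − 1/a_t)] = 807.2 m/s.
Δv₂ = v_c2 − v_a = 652.9 m/s.
Total Δv = Δv₁ + Δv₂ = 1690 m/s.

Δv_total ≈ 1690 m/s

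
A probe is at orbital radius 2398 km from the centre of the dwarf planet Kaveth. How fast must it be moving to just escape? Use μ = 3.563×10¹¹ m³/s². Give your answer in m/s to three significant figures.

r = 2398 km = 2.398×10⁶ m.
Escape speed v_esc = √(2μ/r) = √(2 × 3.563×10¹¹ / 2.398×10⁶) = √(2.972×10⁵) = 545.1 m/s.

v_esc ≈ 545 m/s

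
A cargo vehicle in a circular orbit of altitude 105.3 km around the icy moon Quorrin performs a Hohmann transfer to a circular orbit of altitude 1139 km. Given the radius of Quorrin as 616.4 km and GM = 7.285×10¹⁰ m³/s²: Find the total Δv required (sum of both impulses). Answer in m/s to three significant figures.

r₁ = 616.4 + 105.3 = 721.70 km = 7.2170×10⁵ m.
r₂ = 616.4 + 1139 = 1755.4 km = 1.7554×10⁶ m.
Transfer ellipse a_t = (r₁ + r₂)/2 = 1.239×10⁶ m.
At r₁: circular v_c1 = √(μ/r₁) = 317.7 m/s; transfer-periapsis v_p = √[μ(2/r₁ − 1/a_t)] = 378.2 m/s.
Δv₁ = v_p − v_c1 = 60.53 m/s.
At r₂: circular v_c2 = √(μ/r₂) = 203.7 m/s; transfer-apoapsis v_a = √[μ(2/r₂ − 1/a_t)] = 155.5 m/s.
Δv₂ = v_c2 − v_a = 48.21 m/s.
Total Δv = Δv₁ + Δv₂ = 108.7 m/s.

Δv_total ≈ 109 m/s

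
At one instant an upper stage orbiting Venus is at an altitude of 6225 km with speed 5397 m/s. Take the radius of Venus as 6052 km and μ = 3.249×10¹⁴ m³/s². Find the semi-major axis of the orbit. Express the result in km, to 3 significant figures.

a ≈ 13700 km

r = 6052 + 6225 = 12277 km = 1.228×10⁷ m.
Vis-viva rearranged: 1/a = 2/r − v²/μ = 1.629×10⁻⁷ − 8.965×10⁻⁸ = 7.326×10⁻⁸ m⁻¹.
a = 1.365×10⁷ m = 13651 km.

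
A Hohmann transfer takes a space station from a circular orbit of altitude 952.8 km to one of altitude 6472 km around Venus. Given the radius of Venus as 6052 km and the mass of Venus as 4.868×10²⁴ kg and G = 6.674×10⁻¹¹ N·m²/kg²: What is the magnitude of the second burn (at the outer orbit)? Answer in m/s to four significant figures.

μ = GM = 6.674×10⁻¹¹ × 4.868×10²⁴ = 3.249×10¹⁴ m³/s².
r₁ = 6052 + 952.8 = 7004.8 km = 7.0048×10⁶ m.
r₂ = 6052 + 6472 = 12524 km = 1.2524×10⁷ m.
Transfer ellipse a_t = (r₁ + r₂)/2 = 9.764×10⁶ m.
At r₁: circular v_c1 = √(μ/r₁) = 6810 m/s; transfer-periapsis v_p = √[μ(2/r₁ − 1/a_t)] = 7713 m/s.
At r₂: circular v_c2 = √(μ/r₂) = 5093 m/s; transfer-apoapsis v_a = √[μ(2/r₂ − 1/a_t)] = 4314 m/s.
Δv₂ = v_c2 − v_a = 779.4 m/s.

Δv ≈ 779.4 m/s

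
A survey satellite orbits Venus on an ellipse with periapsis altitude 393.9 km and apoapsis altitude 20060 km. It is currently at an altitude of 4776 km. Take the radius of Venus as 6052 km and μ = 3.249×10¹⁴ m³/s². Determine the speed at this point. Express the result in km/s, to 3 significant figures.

r_p = 6052 + 393.9 = 6445.9 km = 6.4459×10⁶ m.
r_a = 6052 + 20060 = 26112 km = 2.6112×10⁷ m.
r = 6052 + 4776 = 10828 km = 1.083×10⁷ m.
Semi-major axis a = (r_p + r_a)/2 = 16279 km = 1.628×10⁷ m.
Vis-viva: v² = μ(2/r − 1/a) = 3.249×10¹⁴ × (1.847×10⁻⁷ − 6.143×10⁻⁸) = 4.005×10⁷ m²/s².
v = 6329 m/s = 6.329 km/s.

v ≈ 6.33 km/s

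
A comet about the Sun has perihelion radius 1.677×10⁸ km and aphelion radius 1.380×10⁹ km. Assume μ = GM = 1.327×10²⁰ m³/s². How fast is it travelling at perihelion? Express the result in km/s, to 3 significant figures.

Semi-major axis a = (r_p + r_a)/2 = 7.7385×10⁸ km = 7.738×10¹¹ m.
Vis-viva: v² = μ(2/r − 1/a) = 1.327×10²⁰ × (1.193×10⁻¹¹ − 1.292×10⁻¹²) = 1.411×10⁹ m²/s².
v = 37560 m/s = 37.56 km/s.

v ≈ 37.6 km/s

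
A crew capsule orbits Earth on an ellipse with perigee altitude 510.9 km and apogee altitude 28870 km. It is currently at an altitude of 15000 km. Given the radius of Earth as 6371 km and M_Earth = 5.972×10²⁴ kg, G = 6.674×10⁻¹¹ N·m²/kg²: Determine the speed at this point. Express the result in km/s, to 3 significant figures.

μ = GM = 6.674×10⁻¹¹ × 5.972×10²⁴ = 3.986×10¹⁴ m³/s².
r_p = 6371 + 510.9 = 6881.9 km = 6.8819×10⁶ m.
r_a = 6371 + 28870 = 35241 km = 3.5241×10⁷ m.
r = 6371 + 15000 = 21371 km = 2.137×10⁷ m.
Semi-major axis a = (r_p + r_a)/2 = 21061 km = 2.106×10⁷ m.
Vis-viva: v² = μ(2/r − 1/a) = 3.986×10¹⁴ × (9.358×10⁻⁸ − 4.748×10⁻⁸) = 1.838×10⁷ m²/s².
v = 4287 m/s = 4.287 km/s.

v ≈ 4.29 km/s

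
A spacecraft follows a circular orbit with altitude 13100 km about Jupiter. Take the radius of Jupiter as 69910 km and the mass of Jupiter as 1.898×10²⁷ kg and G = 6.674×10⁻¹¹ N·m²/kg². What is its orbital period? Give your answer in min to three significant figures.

T ≈ 223 min

μ = GM = 6.674×10⁻¹¹ × 1.898×10²⁷ = 1.267×10¹⁷ m³/s².
r = 69910 + 13100 = 83010 km = 8.3010×10⁷ m.
Kepler's third law: T = 2π√(r³/μ) = 2π√((8.301×10⁷)³ / 1.267×10¹⁷).
r³/μ = 4.516×10⁶ s², so T = 2π × 2.125×10³ = 1.335×10⁴ s.
Converting: 1.335×10⁴ s ÷ 60.00 = 222.5 min.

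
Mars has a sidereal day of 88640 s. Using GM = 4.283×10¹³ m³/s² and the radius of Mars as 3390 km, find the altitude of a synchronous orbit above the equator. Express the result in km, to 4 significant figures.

h_sync ≈ 17040 km

A synchronous orbit has period T, so by Kepler's third law a = (μT²/4π²)^(1/3).
μT²/4π² = 4.283×10¹³ × (8.864×10⁴)² / 39.48 = 8.524×10²¹ m³.
a = 2.043×10⁷ m = 20428 km.
Altitude h = a − R = 20428 − 3390 = 17038 km.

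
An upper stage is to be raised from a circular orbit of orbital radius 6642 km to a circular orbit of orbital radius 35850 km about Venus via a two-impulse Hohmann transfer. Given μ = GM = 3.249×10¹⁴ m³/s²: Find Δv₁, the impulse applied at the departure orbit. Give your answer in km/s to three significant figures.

Δv ≈ 2.09 km/s

r₁ = 6642 km = 6.642×10⁶ m.
r₂ = 35850 km = 3.585×10⁷ m.
Transfer ellipse a_t = (r₁ + r₂)/2 = 2.125×10⁷ m.
At r₁: circular v_c1 = √(μ/r₁) = 6994 m/s; transfer-periapsis v_p = √[μ(2/r₁ − 1/a_t)] = 9085 m/s.
Δv₁ = v_p − v_c1 = 2091 m/s.
= 2.091 km/s.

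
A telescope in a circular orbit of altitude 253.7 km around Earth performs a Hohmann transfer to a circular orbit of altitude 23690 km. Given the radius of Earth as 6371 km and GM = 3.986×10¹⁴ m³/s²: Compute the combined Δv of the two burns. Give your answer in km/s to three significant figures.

Δv_total ≈ 3.63 km/s

r₁ = 6371 + 253.7 = 6624.7 km = 6.6247×10⁶ m.
r₂ = 6371 + 23690 = 30061 km = 3.0061×10⁷ m.
Transfer ellipse a_t = (r₁ + r₂)/2 = 1.834×10⁷ m.
At r₁: circular v_c1 = √(μ/r₁) = 7757 m/s; transfer-perigee v_p = √[μ(2/r₁ − 1/a_t)] = 9930 m/s.
Δv₁ = v_p − v_c1 = 2173 m/s.
At r₂: circular v_c2 = √(μ/r₂) = 3641 m/s; transfer-apogee v_a = √[μ(2/r₂ − 1/a_t)] = 2188 m/s.
Δv₂ = v_c2 − v_a = 1453 m/s.
Total Δv = Δv₁ + Δv₂ = 3626 m/s = 3.626 km/s.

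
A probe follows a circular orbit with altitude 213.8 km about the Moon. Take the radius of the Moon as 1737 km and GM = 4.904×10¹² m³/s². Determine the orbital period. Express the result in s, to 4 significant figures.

r = 1737 + 213.8 = 1950.8 km = 1.9508×10⁶ m.
Kepler's third law: T = 2π√(r³/μ) = 2π√((1.951×10⁶)³ / 4.904×10¹²).
r³/μ = 1.514×10⁶ s², so T = 2π × 1.230×10³ = 7.731×10³ s.

T ≈ 7731 s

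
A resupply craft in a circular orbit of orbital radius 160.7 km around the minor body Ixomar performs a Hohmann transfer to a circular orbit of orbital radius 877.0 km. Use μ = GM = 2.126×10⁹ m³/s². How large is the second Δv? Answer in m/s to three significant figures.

Δv ≈ 21.8 m/s

r₁ = 160.7 km = 1.607×10⁵ m.
r₂ = 877.0 km = 8.770×10⁵ m.
Transfer ellipse a_t = (r₁ + r₂)/2 = 5.188×10⁵ m.
At r₁: circular v_c1 = √(μ/r₁) = 115.0 m/s; transfer-periapsis v_p = √[μ(2/r₁ − 1/a_t)] = 149.5 m/s.
At r₂: circular v_c2 = √(μ/r₂) = 49.24 m/s; transfer-apoapsis v_a = √[μ(2/r₂ − 1/a_t)] = 27.40 m/s.
Δv₂ = v_c2 − v_a = 21.83 m/s.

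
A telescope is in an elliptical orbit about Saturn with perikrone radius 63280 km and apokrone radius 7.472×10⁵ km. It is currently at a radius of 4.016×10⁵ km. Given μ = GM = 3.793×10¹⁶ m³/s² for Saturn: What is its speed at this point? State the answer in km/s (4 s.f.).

v ≈ 9.762 km/s

Semi-major axis a = (r_p + r_a)/2 = 4.0524×10⁵ km = 4.052×10⁸ m.
Vis-viva: v² = μ(2/r − 1/a) = 3.793×10¹⁶ × (4.980×10⁻⁹ − 2.468×10⁻⁹) = 9.530×10⁷ m²/s².
v = 9762 m/s = 9.762 km/s.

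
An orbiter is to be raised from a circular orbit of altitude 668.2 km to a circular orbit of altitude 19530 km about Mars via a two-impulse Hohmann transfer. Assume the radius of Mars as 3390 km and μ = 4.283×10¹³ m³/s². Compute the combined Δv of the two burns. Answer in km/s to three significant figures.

r₁ = 3390 + 668.2 = 4058.2 km = 4.0582×10⁶ m.
r₂ = 3390 + 19530 = 22920 km = 2.2920×10⁷ m.
Transfer ellipse a_t = (r₁ + r₂)/2 = 1.349×10⁷ m.
At r₁: circular v_c1 = √(μ/r₁) = 3249 m/s; transfer-periapsis v_p = √[μ(2/r₁ − 1/a_t)] = 4235 m/s.
Δv₁ = v_p − v_c1 = 986.0 m/s.
At r₂: circular v_c2 = √(μ/r₂) = 1367 m/s; transfer-apoapsis v_a = √[μ(2/r₂ − 1/a_t)] = 749.8 m/s.
Δv₂ = v_c2 − v_a = 617.2 m/s.
Total Δv = Δv₁ + Δv₂ = 1603 m/s = 1.603 km/s.

Δv_total ≈ 1.60 km/s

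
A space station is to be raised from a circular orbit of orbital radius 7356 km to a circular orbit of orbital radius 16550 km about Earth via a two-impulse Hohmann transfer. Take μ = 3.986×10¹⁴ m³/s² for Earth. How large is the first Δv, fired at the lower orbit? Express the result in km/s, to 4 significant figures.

r₁ = 7356 km = 7.356×10⁶ m.
r₂ = 16550 km = 1.655×10⁷ m.
Transfer ellipse a_t = (r₁ + r₂)/2 = 1.195×10⁷ m.
At r₁: circular v_c1 = √(μ/r₁) = 7361 m/s; transfer-perigee v_p = √[μ(2/r₁ − 1/a_t)] = 8662 m/s.
Δv₁ = v_p − v_c1 = 1301 m/s.
= 1.301 km/s.

Δv ≈ 1.301 km/s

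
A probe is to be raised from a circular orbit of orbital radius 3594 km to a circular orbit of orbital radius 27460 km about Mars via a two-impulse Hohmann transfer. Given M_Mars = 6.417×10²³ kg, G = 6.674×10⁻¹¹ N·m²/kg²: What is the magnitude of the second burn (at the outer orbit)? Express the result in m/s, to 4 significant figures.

Δv ≈ 648.0 m/s

μ = GM = 6.674×10⁻¹¹ × 6.417×10²³ = 4.283×10¹³ m³/s².
r₁ = 3594 km = 3.594×10⁶ m.
r₂ = 27460 km = 2.746×10⁷ m.
Transfer ellipse a_t = (r₁ + r₂)/2 = 1.553×10⁷ m.
At r₁: circular v_c1 = √(μ/r₁) = 3452 m/s; transfer-periapsis v_p = √[μ(2/r₁ − 1/a_t)] = 4591 m/s.
At r₂: circular v_c2 = √(μ/r₂) = 1249 m/s; transfer-apoapsis v_a = √[μ(2/r₂ − 1/a_t)] = 600.8 m/s.
Δv₂ = v_c2 − v_a = 648.0 m/s.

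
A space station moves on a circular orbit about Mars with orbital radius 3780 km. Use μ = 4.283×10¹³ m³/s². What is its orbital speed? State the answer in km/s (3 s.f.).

v ≈ 3.37 km/s

r = 3780 km = 3.780×10⁶ m.
For a circular orbit v = √(μ/r) = √(4.283×10¹³ / 3.780×10⁶) = √(1.133×10⁷) = 3366 m/s.
That is 3.366 km/s.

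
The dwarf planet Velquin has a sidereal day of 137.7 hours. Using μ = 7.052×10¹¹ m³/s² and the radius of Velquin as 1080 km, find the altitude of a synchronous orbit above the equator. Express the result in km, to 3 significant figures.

T = 137.7 hours = 4.957×10⁵ s.
A synchronous orbit has period T, so by Kepler's third law a = (μT²/4π²)^(1/3).
μT²/4π² = 7.052×10¹¹ × (4.957×10⁵)² / 39.48 = 4.390×10²¹ m³.
a = 1.637×10⁷ m = 16374 km.
Altitude h = a − R = 16374 − 1080 = 15294 km.

h_sync ≈ 15300 km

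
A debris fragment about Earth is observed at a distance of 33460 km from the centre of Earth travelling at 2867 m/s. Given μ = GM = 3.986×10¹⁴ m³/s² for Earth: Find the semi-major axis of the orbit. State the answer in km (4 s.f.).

a ≈ 25540 km

r = 3.346×10⁷ m.
Specific orbital energy ε = v²/2 − μ/r = (2867)²/2 − 3.986×10¹⁴/3.346×10⁷ = -7.803×10⁶ J/kg.
Since ε = −μ/(2a), a = −μ/(2ε) = 2.554×10⁷ m = 25542 km.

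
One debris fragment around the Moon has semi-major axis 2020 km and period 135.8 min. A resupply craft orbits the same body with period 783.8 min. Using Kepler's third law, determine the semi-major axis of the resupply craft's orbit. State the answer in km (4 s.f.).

a₂ ≈ 6500 km

Kepler's third law: a³ ∝ T², so a₂ = a₁ (T₂/T₁)^(2/3).
T₂/T₁ = 5.772, (T₂/T₁)^(2/3) = 3.218.
a₂ = 2020 × 3.218 = 6500 km.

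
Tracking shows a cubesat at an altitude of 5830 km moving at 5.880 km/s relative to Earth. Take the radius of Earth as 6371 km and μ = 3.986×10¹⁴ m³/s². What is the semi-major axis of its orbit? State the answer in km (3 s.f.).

r = 6371 + 5830 = 12201 km = 1.220×10⁷ m.
Specific orbital energy ε = v²/2 − μ/r = (5880)²/2 − 3.986×10¹⁴/1.220×10⁷ = -1.538×10⁷ J/kg.
Since ε = −μ/(2a), a = −μ/(2ε) = 1.296×10⁷ m = 12956 km.

a ≈ 13000 km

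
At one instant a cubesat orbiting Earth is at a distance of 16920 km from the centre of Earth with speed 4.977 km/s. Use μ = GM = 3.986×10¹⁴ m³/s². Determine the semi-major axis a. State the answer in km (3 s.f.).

a ≈ 17800 km

r = 1.692×10⁷ m.
Specific orbital energy ε = v²/2 − μ/r = (4977)²/2 − 3.986×10¹⁴/1.692×10⁷ = -1.117×10⁷ J/kg.
Since ε = −μ/(2a), a = −μ/(2ε) = 1.784×10⁷ m = 17838 km.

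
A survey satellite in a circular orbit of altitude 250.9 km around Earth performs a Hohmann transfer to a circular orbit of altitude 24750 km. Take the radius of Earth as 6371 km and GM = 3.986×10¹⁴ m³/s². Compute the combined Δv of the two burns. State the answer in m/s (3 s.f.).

r₁ = 6371 + 250.9 = 6621.9 km = 6.6219×10⁶ m.
r₂ = 6371 + 24750 = 31121 km = 3.1121×10⁷ m.
Transfer ellipse a_t = (r₁ + r₂)/2 = 1.887×10⁷ m.
At r₁: circular v_c1 = √(μ/r₁) = 7758 m/s; transfer-perigee v_p = √[μ(2/r₁ − 1/a_t)] = 9963 m/s.
Δv₁ = v_p − v_c1 = 2205 m/s.
At r₂: circular v_c2 = √(μ/r₂) = 3579 m/s; transfer-apogee v_a = √[μ(2/r₂ − 1/a_t)] = 2120 m/s.
Δv₂ = v_c2 − v_a = 1459 m/s.
Total Δv = Δv₁ + Δv₂ = 3664 m/s.

Δv_total ≈ 3660 m/s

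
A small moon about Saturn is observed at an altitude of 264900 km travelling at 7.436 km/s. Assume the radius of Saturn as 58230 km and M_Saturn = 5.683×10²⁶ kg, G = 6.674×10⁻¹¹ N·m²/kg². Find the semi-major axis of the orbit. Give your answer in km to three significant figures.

μ = GM = 6.674×10⁻¹¹ × 5.683×10²⁶ = 3.793×10¹⁶ m³/s².
r = 58230 + 264900 = 3.2313×10⁵ km = 3.231×10⁸ m.
Specific orbital energy ε = v²/2 − μ/r = (7436)²/2 − 3.793×10¹⁶/3.231×10⁸ = -8.973×10⁷ J/kg.
Since ε = −μ/(2a), a = −μ/(2ε) = 2.113×10⁸ m = 2.1134×10⁵ km.

a ≈ 2.11×10⁵ km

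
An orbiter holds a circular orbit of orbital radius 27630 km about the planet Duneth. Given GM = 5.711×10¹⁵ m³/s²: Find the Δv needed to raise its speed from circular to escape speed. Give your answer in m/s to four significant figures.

Δv ≈ 5955 m/s

r = 27630 km = 2.763×10⁷ m.
Circular speed v_c = √(μ/r) = 14380 m/s.
Escape speed v_esc = √(2μ/r) = √2 × v_c = 20330 m/s.
Δv = v_esc − v_c = 5955 m/s.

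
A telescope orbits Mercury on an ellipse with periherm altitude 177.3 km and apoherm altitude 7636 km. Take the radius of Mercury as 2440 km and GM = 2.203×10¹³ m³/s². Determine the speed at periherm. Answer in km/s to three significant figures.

v ≈ 3.66 km/s

r_p = 2440 + 177.3 = 2617.3 km = 2.6173×10⁶ m.
r_a = 2440 + 7636 = 10076 km = 1.0076×10⁷ m.
Semi-major axis a = (r_p + r_a)/2 = 6346.6 km = 6.347×10⁶ m.
Vis-viva: v² = μ(2/r − 1/a) = 2.203×10¹³ × (7.641×10⁻⁷ − 1.576×10⁻⁷) = 1.336×10⁷ m²/s².
v = 3656 m/s = 3.656 km/s.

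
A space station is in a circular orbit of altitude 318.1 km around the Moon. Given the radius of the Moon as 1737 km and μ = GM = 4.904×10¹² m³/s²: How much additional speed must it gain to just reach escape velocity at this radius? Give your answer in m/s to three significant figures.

r = 1737 + 318.1 = 2055.1 km = 2.0551×10⁶ m.
Circular speed v_c = √(μ/r) = 1545 m/s.
Escape speed v_esc = √(2μ/r) = √2 × v_c = 2185 m/s.
Δv = v_esc − v_c = 639.9 m/s.

Δv ≈ 640 m/s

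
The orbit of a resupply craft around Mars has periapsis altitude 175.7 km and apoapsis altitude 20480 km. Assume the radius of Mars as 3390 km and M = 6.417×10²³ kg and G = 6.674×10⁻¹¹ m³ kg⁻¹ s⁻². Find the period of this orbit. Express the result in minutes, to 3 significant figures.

μ = GM = 6.674×10⁻¹¹ × 6.417×10²³ = 4.283×10¹³ m³/s².
r_p = 3390 + 175.7 = 3565.7 km = 3.5657×10⁶ m.
r_a = 3390 + 20480 = 23870 km = 2.3870×10⁷ m.
Semi-major axis a = (r_p + r_a)/2 = (3565.7 + 23870)/2 = 13718 km = 1.372×10⁷ m.
By Kepler's third law T = 2π√(a³/μ) = 2π × 7.764×10³ = 4.878×10⁴ s.
= 813.0 minutes.

T ≈ 813 minutes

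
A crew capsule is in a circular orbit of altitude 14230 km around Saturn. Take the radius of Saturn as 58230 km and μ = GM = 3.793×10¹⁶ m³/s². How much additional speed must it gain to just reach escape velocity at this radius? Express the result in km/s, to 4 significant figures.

r = 58230 + 14230 = 72460 km = 7.2460×10⁷ m.
Circular speed v_c = √(μ/r) = 22880 m/s.
Escape speed v_esc = √(2μ/r) = √2 × v_c = 32360 m/s.
Δv = v_esc − v_c = 9477 m/s = 9.477 km/s.

Δv ≈ 9.477 km/s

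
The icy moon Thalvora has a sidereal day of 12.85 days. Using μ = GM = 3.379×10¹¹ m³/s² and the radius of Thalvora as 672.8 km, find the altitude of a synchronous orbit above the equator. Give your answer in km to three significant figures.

T = 12.85 days = 1.110×10⁶ s.
A synchronous orbit has period T, so by Kepler's third law a = (μT²/4π²)^(1/3).
μT²/4π² = 3.379×10¹¹ × (1.110×10⁶)² / 39.48 = 1.055×10²² m³.
a = 2.193×10⁷ m = 21932 km.
Altitude h = a − R = 21932 − 672.8 = 21260 km.

h_sync ≈ 21300 km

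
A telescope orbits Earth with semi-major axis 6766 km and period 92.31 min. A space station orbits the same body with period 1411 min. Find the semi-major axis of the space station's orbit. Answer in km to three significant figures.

a₂ ≈ 41700 km

Kepler's third law: a³ ∝ T², so a₂ = a₁ (T₂/T₁)^(2/3).
T₂/T₁ = 15.29, (T₂/T₁)^(2/3) = 6.159.
a₂ = 6766 × 6.159 = 41670 km.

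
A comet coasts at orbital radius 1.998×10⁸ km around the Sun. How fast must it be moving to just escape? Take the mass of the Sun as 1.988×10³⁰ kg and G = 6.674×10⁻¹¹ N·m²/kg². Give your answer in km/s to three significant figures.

μ = GM = 6.674×10⁻¹¹ × 1.988×10³⁰ = 1.327×10²⁰ m³/s².
r = 1.998×10⁸ km = 1.998×10¹¹ m.
Escape speed v_esc = √(2μ/r) = √(2 × 1.327×10²⁰ / 1.998×10¹¹) = √(1.328×10⁹) = 36440 m/s.
= 36.44 km/s.

v_esc ≈ 36.4 km/s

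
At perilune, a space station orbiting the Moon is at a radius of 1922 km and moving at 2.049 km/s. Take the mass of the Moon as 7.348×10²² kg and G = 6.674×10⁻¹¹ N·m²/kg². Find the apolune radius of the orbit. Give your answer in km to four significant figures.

μ = GM = 6.674×10⁻¹¹ × 7.348×10²² = 4.904×10¹² m³/s².
r_p = 1.922×10⁶ m.
Specific energy ε = v²/2 − μ/r = -4.523×10⁵ J/kg, so a = −μ/(2ε) = 5.421×10⁶ m.
The apsides satisfy r_p + r_a = 2a, so the apolune radius is 2a − r_p = 8.920×10⁶ m = 8919.6 km.

apolune radius ≈ 8920 km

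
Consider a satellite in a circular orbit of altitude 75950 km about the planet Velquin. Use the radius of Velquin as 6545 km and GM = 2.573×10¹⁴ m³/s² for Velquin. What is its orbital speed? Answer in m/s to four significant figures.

v ≈ 1766 m/s

r = 6545 + 75950 = 82495 km = 8.2495×10⁷ m.
For a circular orbit v = √(μ/r) = √(2.573×10¹⁴ / 8.250×10⁷) = √(3.119×10⁶) = 1766 m/s.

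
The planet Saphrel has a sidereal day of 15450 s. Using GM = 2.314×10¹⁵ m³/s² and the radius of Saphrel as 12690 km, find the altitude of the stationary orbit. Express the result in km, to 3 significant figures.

h_sync ≈ 11400 km

A synchronous orbit has period T, so by Kepler's third law a = (μT²/4π²)^(1/3).
μT²/4π² = 2.314×10¹⁵ × (1.545×10⁴)² / 39.48 = 1.399×10²² m³.
a = 2.410×10⁷ m = 24096 km.
Altitude h = a − R = 24096 − 12690 = 11406 km.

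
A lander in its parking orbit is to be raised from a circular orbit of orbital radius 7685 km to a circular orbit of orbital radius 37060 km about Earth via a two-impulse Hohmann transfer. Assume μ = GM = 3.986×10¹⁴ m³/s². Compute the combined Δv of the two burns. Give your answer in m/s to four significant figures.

r₁ = 7685 km = 7.685×10⁶ m.
r₂ = 37060 km = 3.706×10⁷ m.
Transfer ellipse a_t = (r₁ + r₂)/2 = 2.237×10⁷ m.
At r₁: circular v_c1 = √(μ/r₁) = 7202 m/s; transfer-perigee v_p = √[μ(2/r₁ − 1/a_t)] = 9269 m/s.
Δv₁ = v_p − v_c1 = 2067 m/s.
At r₂: circular v_c2 = √(μ/r₂) = 3280 m/s; transfer-apogee v_a = √[μ(2/r₂ − 1/a_t)] = 1922 m/s.
Δv₂ = v_c2 − v_a = 1357 m/s.
Total Δv = Δv₁ + Δv₂ = 3425 m/s.

Δv_total ≈ 3425 m/s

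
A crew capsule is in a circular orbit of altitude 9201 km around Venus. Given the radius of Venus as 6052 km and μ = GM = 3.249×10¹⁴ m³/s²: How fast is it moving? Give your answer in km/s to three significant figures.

v ≈ 4.62 km/s

r = 6052 + 9201 = 15253 km = 1.5253×10⁷ m.
For a circular orbit v = √(μ/r) = √(3.249×10¹⁴ / 1.525×10⁷) = √(2.130×10⁷) = 4615 m/s.
That is 4.615 km/s.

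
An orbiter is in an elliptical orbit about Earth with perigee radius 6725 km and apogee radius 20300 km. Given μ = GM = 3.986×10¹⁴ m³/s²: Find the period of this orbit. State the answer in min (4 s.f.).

T ≈ 260.5 min

Semi-major axis a = (r_p + r_a)/2 = (6725.0 + 20300)/2 = 13512 km = 1.351×10⁷ m.
By Kepler's third law T = 2π√(a³/μ) = 2π × 2.488×10³ = 1.563×10⁴ s.
= 260.5 min.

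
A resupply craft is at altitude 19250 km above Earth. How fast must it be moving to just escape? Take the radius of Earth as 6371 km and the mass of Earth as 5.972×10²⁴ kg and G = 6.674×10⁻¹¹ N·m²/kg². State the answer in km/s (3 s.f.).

μ = GM = 6.674×10⁻¹¹ × 5.972×10²⁴ = 3.986×10¹⁴ m³/s².
r = 6371 + 19250 = 25621 km = 2.5621×10⁷ m.
Escape speed v_esc = √(2μ/r) = √(2 × 3.986×10¹⁴ / 2.562×10⁷) = √(3.111×10⁷) = 5578 m/s.
= 5.578 km/s.

v_esc ≈ 5.58 km/s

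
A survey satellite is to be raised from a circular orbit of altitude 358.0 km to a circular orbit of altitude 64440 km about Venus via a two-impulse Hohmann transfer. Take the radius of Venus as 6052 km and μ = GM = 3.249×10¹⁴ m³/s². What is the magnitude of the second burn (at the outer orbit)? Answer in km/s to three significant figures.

Δv ≈ 1.27 km/s

r₁ = 6052 + 358.0 = 6410.0 km = 6.4100×10⁶ m.
r₂ = 6052 + 64440 = 70492 km = 7.0492×10⁷ m.
Transfer ellipse a_t = (r₁ + r₂)/2 = 3.845×10⁷ m.
At r₁: circular v_c1 = √(μ/r₁) = 7119 m/s; transfer-periapsis v_p = √[μ(2/r₁ − 1/a_t)] = 9640 m/s.
At r₂: circular v_c2 = √(μ/r₂) = 2147 m/s; transfer-apoapsis v_a = √[μ(2/r₂ − 1/a_t)] = 876.6 m/s.
Δv₂ = v_c2 − v_a = 1270 m/s.
= 1.270 km/s.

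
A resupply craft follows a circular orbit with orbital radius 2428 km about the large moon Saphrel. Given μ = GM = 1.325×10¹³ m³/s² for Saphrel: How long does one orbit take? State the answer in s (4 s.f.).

r = 2428 km = 2.428×10⁶ m.
Kepler's third law: T = 2π√(r³/μ) = 2π√((2.428×10⁶)³ / 1.325×10¹³).
r³/μ = 1.080×10⁶ s², so T = 2π × 1.039×10³ = 6.530×10³ s.

T ≈ 6530 s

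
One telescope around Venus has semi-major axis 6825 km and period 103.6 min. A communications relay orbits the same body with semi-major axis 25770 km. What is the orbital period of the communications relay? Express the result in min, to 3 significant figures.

Kepler's third law: T² ∝ a³, so T₂ = T₁ (a₂/a₁)^(3/2).
a₂/a₁ = 3.776, (a₂/a₁)^(3/2) = 7.337.
T₂ = 103.6 × 7.337 = 760.1 min.

T₂ ≈ 760 min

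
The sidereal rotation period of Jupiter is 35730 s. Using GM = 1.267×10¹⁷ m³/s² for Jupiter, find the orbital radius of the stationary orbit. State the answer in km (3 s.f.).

A synchronous orbit has period T, so by Kepler's third law a = (μT²/4π²)^(1/3).
μT²/4π² = 1.267×10¹⁷ × (3.573×10⁴)² / 39.48 = 4.097×10²⁴ m³.
a = 1.600×10⁸ m = 1.6002×10⁵ km.

r_sync ≈ 1.60×10⁵ km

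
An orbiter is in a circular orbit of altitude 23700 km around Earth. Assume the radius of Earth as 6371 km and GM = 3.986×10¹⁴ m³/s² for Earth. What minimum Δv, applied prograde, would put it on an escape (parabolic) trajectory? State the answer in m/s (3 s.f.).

Δv ≈ 1510 m/s

r = 6371 + 23700 = 30071 km = 3.0071×10⁷ m.
Circular speed v_c = √(μ/r) = 3641 m/s.
Escape speed v_esc = √(2μ/r) = √2 × v_c = 5149 m/s.
Δv = v_esc − v_c = 1508 m/s.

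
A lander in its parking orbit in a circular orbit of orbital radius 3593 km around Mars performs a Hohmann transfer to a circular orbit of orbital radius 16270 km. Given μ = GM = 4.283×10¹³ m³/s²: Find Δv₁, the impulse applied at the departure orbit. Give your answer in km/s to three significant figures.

Δv ≈ 0.966 km/s

r₁ = 3593 km = 3.593×10⁶ m.
r₂ = 16270 km = 1.627×10⁷ m.
Transfer ellipse a_t = (r₁ + r₂)/2 = 9.932×10⁶ m.
At r₁: circular v_c1 = √(μ/r₁) = 3453 m/s; transfer-periapsis v_p = √[μ(2/r₁ − 1/a_t)] = 4419 m/s.
Δv₁ = v_p − v_c1 = 966.5 m/s.
= 0.9665 km/s.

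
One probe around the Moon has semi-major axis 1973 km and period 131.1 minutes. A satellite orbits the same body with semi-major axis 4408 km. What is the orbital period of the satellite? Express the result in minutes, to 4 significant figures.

T₂ ≈ 437.8 minutes

Kepler's third law: T² ∝ a³, so T₂ = T₁ (a₂/a₁)^(3/2).
a₂/a₁ = 2.234, (a₂/a₁)^(3/2) = 3.339.
T₂ = 131.1 × 3.339 = 437.8 minutes.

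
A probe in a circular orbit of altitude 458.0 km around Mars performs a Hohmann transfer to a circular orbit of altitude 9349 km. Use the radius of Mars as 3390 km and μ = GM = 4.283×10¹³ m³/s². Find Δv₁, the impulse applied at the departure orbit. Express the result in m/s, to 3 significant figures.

Δv ≈ 799 m/s

r₁ = 3390 + 458.0 = 3848.0 km = 3.8480×10⁶ m.
r₂ = 3390 + 9349 = 12739 km = 1.2739×10⁷ m.
Transfer ellipse a_t = (r₁ + r₂)/2 = 8.294×10⁶ m.
At r₁: circular v_c1 = √(μ/r₁) = 3336 m/s; transfer-periapsis v_p = √[μ(2/r₁ − 1/a_t)] = 4135 m/s.
Δv₁ = v_p − v_c1 = 798.6 m/s.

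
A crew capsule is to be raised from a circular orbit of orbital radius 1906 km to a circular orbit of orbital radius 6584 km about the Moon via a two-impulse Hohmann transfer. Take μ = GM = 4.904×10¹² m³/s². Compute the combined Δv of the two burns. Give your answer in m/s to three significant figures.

Δv_total ≈ 678 m/s

r₁ = 1906 km = 1.906×10⁶ m.
r₂ = 6584 km = 6.584×10⁶ m.
Transfer ellipse a_t = (r₁ + r₂)/2 = 4.245×10⁶ m.
At r₁: circular v_c1 = √(μ/r₁) = 1604 m/s; transfer-perilune v_p = √[μ(2/r₁ − 1/a_t)] = 1998 m/s.
Δv₁ = v_p − v_c1 = 393.6 m/s.
At r₂: circular v_c2 = √(μ/r₂) = 863.0 m/s; transfer-apolune v_a = √[μ(2/r₂ − 1/a_t)] = 578.3 m/s.
Δv₂ = v_c2 − v_a = 284.7 m/s.
Total Δv = Δv₁ + Δv₂ = 678.4 m/s.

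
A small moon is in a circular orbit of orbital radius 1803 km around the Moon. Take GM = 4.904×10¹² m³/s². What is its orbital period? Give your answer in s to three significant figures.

T ≈ 6870 s

r = 1803 km = 1.803×10⁶ m.
Kepler's third law: T = 2π√(r³/μ) = 2π√((1.803×10⁶)³ / 4.904×10¹²).
r³/μ = 1.195×10⁶ s², so T = 2π × 1.093×10³ = 6.869×10³ s.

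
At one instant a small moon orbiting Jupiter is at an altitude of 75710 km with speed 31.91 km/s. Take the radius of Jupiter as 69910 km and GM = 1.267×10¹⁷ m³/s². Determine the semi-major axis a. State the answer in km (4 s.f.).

r = 69910 + 75710 = 1.4562×10⁵ km = 1.456×10⁸ m.
Vis-viva rearranged: 1/a = 2/r − v²/μ = 1.373×10⁻⁸ − 8.037×10⁻⁹ = 5.698×10⁻⁹ m⁻¹.
a = 1.755×10⁸ m = 1.7551×10⁵ km.

a ≈ 1.755×10⁵ km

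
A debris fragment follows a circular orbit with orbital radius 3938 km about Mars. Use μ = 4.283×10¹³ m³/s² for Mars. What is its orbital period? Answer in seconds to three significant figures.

r = 3938 km = 3.938×10⁶ m.
Kepler's third law: T = 2π√(r³/μ) = 2π√((3.938×10⁶)³ / 4.283×10¹³).
r³/μ = 1.426×10⁶ s², so T = 2π × 1.194×10³ = 7.503×10³ s.

T ≈ 7500 seconds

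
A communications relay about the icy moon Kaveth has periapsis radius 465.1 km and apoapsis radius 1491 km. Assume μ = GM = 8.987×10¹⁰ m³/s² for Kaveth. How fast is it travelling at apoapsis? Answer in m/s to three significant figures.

v ≈ 169 m/s

Semi-major axis a = (r_p + r_a)/2 = 978.05 km = 9.780×10⁵ m.
Vis-viva: v² = μ(2/r − 1/a) = 8.987×10¹⁰ × (1.341×10⁻⁶ − 1.022×10⁻⁶) = 2.866×10⁴ m²/s².
v = 169.3 m/s.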